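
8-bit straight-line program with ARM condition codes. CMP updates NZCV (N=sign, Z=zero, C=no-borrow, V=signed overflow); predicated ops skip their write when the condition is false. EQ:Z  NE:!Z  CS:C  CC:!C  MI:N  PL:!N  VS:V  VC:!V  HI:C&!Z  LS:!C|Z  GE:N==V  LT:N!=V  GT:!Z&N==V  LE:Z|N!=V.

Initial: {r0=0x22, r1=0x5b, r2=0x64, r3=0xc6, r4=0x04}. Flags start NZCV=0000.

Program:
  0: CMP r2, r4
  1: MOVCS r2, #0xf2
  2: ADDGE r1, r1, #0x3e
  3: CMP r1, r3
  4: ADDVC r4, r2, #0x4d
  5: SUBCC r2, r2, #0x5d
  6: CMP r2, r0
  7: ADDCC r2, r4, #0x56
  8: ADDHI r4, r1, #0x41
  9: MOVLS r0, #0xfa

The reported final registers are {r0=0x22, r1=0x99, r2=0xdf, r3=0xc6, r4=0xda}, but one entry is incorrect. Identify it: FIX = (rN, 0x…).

FIX = (r2, 0x95)

0: ✓ CMP  NZCV=0010
1: ✓ MOVCS  r2←0xf2
2: ✓ ADDGE  r1←0x99
3: ✓ CMP  NZCV=1000
4: ✓ ADDVC  r4←0x3f
5: ✓ SUBCC  r2←0x95
6: ✓ CMP  NZCV=0011
7: · ADDCC
8: ✓ ADDHI  r4←0xda
9: · MOVLS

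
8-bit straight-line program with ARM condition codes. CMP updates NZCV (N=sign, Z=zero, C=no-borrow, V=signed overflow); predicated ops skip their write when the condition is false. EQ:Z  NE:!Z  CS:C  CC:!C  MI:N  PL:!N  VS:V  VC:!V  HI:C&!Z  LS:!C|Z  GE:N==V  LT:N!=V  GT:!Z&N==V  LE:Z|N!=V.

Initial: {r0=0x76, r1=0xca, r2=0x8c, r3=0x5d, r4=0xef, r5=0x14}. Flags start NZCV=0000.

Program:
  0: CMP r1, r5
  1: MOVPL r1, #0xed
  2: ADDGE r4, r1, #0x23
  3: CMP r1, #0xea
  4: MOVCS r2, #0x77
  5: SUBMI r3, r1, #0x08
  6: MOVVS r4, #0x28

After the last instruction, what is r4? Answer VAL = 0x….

[0] flags=1010 → (cmp)
[1] flags=1010 PL?F → skip
[2] flags=1010 GE?F → skip
[3] flags=1000 → (cmp)
[4] flags=1000 CS?F → skip
[5] flags=1000 MI?T → r3=0xc2
[6] flags=1000 VS?F → skip

VAL = 0xef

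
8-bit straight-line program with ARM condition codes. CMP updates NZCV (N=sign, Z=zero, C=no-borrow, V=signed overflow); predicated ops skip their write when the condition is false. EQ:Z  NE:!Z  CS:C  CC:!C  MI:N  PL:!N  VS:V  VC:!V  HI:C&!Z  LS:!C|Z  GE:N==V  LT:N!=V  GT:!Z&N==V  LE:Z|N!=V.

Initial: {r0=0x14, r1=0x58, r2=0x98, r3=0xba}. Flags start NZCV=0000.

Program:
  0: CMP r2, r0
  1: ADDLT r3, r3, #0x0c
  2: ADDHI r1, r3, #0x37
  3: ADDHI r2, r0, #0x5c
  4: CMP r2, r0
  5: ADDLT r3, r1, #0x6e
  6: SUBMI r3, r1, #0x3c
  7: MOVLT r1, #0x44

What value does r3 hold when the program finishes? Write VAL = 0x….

VAL = 0xc6

[0] flags=1010 → (cmp)
[1] flags=1010 LT?T → r3=0xc6
[2] flags=1010 HI?T → r1=0xfd
[3] flags=1010 HI?T → r2=0x70
[4] flags=0010 → (cmp)
[5] flags=0010 LT?F → skip
[6] flags=0010 MI?F → skip
[7] flags=0010 LT?F → skip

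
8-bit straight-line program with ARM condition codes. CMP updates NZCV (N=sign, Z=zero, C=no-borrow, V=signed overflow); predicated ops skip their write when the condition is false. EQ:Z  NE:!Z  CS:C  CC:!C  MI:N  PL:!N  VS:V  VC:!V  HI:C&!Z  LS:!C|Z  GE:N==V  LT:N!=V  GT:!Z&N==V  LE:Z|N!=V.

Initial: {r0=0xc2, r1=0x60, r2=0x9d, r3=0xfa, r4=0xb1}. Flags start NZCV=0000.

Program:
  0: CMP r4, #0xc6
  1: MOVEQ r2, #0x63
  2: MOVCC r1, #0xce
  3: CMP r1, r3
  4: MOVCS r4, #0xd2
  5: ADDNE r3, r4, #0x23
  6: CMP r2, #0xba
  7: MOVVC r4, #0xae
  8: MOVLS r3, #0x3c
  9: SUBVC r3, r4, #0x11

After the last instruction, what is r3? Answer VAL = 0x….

0: ✓ CMP  NZCV=1000
1: · MOVEQ
2: ✓ MOVCC  r1←0xce
3: ✓ CMP  NZCV=1000
4: · MOVCS
5: ✓ ADDNE  r3←0xd4
6: ✓ CMP  NZCV=1000
7: ✓ MOVVC  r4←0xae
8: ✓ MOVLS  r3←0x3c
9: ✓ SUBVC  r3←0x9d

VAL = 0x9d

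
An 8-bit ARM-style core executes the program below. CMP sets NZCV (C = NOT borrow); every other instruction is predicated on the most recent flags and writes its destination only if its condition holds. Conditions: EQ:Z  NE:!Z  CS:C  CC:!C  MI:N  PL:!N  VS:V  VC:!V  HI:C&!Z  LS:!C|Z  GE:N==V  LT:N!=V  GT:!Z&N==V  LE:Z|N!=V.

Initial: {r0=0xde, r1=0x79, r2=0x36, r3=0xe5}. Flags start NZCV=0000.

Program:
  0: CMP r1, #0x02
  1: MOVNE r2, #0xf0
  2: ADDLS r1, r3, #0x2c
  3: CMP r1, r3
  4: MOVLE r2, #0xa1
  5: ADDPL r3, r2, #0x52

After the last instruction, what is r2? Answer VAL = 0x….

0: ✓ CMP  NZCV=0010
1: ✓ MOVNE  r2←0xf0
2: · ADDLS
3: ✓ CMP  NZCV=1001
4: · MOVLE
5: · ADDPL

VAL = 0xf0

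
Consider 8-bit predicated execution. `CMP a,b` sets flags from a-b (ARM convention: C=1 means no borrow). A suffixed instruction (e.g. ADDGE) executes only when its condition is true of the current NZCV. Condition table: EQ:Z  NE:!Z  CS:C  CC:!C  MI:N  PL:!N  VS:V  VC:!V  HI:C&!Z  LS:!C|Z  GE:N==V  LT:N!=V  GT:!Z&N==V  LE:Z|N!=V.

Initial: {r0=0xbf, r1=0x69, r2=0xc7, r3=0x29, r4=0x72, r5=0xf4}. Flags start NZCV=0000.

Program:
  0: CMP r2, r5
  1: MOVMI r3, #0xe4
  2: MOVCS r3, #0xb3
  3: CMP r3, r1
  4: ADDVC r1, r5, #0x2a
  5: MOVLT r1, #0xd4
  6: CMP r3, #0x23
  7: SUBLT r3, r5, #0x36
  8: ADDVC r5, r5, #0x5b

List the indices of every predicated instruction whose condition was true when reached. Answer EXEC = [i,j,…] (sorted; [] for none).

EXEC = [1,5,7,8]

0: ✓ CMP  NZCV=1000
1: ✓ MOVMI  r3←0xe4
2: · MOVCS
3: ✓ CMP  NZCV=0011
4: · ADDVC
5: ✓ MOVLT  r1←0xd4
6: ✓ CMP  NZCV=1010
7: ✓ SUBLT  r3←0xbe
8: ✓ ADDVC  r5←0x4f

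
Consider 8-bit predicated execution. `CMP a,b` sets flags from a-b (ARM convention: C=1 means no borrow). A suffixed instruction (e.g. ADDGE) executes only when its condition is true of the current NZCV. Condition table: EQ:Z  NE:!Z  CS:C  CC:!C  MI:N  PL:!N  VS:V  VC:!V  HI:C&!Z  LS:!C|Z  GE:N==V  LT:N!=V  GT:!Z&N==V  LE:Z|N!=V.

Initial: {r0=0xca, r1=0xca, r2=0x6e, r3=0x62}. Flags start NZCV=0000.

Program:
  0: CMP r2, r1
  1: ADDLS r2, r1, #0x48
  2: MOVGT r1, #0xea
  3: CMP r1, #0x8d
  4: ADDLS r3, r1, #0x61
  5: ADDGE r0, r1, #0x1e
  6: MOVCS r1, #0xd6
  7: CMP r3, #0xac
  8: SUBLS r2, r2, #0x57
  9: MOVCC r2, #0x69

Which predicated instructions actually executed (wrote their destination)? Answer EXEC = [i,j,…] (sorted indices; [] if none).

0: ✓ CMP  NZCV=1001
1: ✓ ADDLS  r2←0x12
2: ✓ MOVGT  r1←0xea
3: ✓ CMP  NZCV=0010
4: · ADDLS
5: ✓ ADDGE  r0←0x08
6: ✓ MOVCS  r1←0xd6
7: ✓ CMP  NZCV=1001
8: ✓ SUBLS  r2←0xbb
9: ✓ MOVCC  r2←0x69

EXEC = [1,2,5,6,8,9]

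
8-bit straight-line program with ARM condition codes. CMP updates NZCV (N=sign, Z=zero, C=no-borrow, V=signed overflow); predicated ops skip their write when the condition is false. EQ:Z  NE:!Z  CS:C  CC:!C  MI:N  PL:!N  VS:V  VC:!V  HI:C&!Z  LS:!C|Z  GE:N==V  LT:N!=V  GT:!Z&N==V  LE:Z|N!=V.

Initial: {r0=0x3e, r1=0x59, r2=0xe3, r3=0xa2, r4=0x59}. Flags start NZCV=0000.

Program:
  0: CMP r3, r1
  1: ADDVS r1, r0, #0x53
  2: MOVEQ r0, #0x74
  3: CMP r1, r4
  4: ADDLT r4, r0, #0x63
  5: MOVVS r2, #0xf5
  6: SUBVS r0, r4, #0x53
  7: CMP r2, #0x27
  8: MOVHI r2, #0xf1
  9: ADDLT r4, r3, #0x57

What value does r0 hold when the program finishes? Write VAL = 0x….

VAL = 0x4e

0: ✓ CMP  NZCV=0011
1: ✓ ADDVS  r1←0x91
2: · MOVEQ
3: ✓ CMP  NZCV=0011
4: ✓ ADDLT  r4←0xa1
5: ✓ MOVVS  r2←0xf5
6: ✓ SUBVS  r0←0x4e
7: ✓ CMP  NZCV=1010
8: ✓ MOVHI  r2←0xf1
9: ✓ ADDLT  r4←0xf9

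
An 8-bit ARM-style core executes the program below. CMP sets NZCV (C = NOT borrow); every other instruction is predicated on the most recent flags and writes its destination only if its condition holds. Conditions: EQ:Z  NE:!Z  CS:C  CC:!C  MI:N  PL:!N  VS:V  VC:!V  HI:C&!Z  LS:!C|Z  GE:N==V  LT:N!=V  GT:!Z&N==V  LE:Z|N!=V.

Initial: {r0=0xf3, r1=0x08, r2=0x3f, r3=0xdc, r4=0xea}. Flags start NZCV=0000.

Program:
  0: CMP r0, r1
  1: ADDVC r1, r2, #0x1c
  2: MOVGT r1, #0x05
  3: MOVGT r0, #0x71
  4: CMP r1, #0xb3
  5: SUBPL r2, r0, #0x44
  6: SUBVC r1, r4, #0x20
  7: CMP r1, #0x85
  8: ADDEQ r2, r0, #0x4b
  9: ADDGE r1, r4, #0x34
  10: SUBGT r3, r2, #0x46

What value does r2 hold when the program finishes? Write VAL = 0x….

VAL = 0x3f

0: ✓ CMP  NZCV=1010
1: ✓ ADDVC  r1←0x5b
2: · MOVGT
3: · MOVGT
4: ✓ CMP  NZCV=1001
5: · SUBPL
6: · SUBVC
7: ✓ CMP  NZCV=1001
8: · ADDEQ
9: ✓ ADDGE  r1←0x1e
10: ✓ SUBGT  r3←0xf9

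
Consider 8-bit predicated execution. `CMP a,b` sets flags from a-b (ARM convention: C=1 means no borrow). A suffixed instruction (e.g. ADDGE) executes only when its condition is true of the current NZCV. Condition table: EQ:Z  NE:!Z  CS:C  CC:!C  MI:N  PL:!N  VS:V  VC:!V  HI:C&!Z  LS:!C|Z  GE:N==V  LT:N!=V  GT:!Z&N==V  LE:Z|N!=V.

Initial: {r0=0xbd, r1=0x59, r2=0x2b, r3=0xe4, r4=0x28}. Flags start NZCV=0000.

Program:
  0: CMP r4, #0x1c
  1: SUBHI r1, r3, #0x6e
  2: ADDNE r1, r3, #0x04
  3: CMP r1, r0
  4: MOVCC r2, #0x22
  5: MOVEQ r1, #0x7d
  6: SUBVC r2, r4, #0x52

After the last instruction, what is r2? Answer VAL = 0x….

0: ✓ CMP  NZCV=0010
1: ✓ SUBHI  r1←0x76
2: ✓ ADDNE  r1←0xe8
3: ✓ CMP  NZCV=0010
4: · MOVCC
5: · MOVEQ
6: ✓ SUBVC  r2←0xd6

VAL = 0xd6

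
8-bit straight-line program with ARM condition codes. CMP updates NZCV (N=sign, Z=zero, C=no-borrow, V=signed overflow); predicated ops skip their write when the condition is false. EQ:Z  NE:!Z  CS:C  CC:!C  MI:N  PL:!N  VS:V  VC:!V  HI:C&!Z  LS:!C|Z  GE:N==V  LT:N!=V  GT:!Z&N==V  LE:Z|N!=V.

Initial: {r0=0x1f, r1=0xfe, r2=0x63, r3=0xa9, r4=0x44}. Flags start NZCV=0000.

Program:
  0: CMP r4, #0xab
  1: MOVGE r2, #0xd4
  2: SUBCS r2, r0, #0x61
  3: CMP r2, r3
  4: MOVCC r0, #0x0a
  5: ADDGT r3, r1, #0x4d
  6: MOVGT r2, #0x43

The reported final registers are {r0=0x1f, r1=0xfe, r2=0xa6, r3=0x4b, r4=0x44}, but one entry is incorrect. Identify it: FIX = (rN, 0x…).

FIX = (r2, 0x43)

[0] flags=1001 → (cmp)
[1] flags=1001 GE?T → r2=0xd4
[2] flags=1001 CS?F → skip
[3] flags=0010 → (cmp)
[4] flags=0010 CC?F → skip
[5] flags=0010 GT?T → r3=0x4b
[6] flags=0010 GT?T → r2=0x43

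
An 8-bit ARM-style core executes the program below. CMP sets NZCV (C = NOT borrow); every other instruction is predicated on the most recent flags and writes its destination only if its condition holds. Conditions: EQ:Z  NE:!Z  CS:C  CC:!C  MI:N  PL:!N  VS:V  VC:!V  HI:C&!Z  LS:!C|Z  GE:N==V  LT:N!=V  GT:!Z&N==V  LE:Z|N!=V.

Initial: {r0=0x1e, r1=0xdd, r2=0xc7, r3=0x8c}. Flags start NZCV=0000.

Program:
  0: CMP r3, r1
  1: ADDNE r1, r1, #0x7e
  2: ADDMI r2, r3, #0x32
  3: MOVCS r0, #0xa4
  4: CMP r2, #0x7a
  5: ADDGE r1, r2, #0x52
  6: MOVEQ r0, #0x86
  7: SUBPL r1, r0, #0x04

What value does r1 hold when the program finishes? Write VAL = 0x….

0: ✓ CMP  NZCV=1000
1: ✓ ADDNE  r1←0x5b
2: ✓ ADDMI  r2←0xbe
3: · MOVCS
4: ✓ CMP  NZCV=0011
5: · ADDGE
6: · MOVEQ
7: ✓ SUBPL  r1←0x1a

VAL = 0x1a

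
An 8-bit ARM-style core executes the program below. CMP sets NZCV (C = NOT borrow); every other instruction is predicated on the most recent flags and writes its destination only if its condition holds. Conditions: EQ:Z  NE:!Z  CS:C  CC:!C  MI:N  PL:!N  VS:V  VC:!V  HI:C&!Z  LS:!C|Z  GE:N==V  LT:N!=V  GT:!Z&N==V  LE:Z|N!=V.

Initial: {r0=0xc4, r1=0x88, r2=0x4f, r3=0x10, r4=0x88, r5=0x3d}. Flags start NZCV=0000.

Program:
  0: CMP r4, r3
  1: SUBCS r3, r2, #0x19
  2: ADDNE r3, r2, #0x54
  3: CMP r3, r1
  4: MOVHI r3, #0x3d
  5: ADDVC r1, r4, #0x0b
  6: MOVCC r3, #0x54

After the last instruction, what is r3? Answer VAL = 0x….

0: ✓ CMP  NZCV=0011
1: ✓ SUBCS  r3←0x36
2: ✓ ADDNE  r3←0xa3
3: ✓ CMP  NZCV=0010
4: ✓ MOVHI  r3←0x3d
5: ✓ ADDVC  r1←0x93
6: · MOVCC

VAL = 0x3d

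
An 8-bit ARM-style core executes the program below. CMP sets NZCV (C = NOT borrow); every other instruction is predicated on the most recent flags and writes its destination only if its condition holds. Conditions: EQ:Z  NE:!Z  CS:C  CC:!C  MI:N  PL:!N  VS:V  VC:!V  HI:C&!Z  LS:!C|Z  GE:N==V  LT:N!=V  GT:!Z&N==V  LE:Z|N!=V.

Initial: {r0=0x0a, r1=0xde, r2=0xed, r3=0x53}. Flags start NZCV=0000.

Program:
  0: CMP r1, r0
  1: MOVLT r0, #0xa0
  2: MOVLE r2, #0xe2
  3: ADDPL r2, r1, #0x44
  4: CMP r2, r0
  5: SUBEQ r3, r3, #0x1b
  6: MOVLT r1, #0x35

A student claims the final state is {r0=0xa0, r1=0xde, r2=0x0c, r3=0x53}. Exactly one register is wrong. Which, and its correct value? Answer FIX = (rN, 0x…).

0: ✓ CMP  NZCV=1010
1: ✓ MOVLT  r0←0xa0
2: ✓ MOVLE  r2←0xe2
3: · ADDPL
4: ✓ CMP  NZCV=0010
5: · SUBEQ
6: · MOVLT

FIX = (r2, 0xe2)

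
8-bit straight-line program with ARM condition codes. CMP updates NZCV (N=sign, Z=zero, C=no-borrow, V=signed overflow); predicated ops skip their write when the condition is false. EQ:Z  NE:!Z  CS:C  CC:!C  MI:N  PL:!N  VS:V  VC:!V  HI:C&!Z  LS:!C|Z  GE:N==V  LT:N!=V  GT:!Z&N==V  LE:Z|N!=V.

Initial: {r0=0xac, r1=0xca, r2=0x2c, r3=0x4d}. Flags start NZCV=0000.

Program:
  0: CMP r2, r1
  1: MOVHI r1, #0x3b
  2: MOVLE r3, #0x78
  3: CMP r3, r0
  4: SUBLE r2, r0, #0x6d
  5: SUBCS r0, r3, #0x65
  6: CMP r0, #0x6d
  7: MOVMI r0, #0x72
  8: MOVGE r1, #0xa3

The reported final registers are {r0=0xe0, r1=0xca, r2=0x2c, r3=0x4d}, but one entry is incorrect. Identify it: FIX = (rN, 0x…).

FIX = (r0, 0xac)

[0] flags=0000 → (cmp)
[1] flags=0000 HI?F → skip
[2] flags=0000 LE?F → skip
[3] flags=1001 → (cmp)
[4] flags=1001 LE?F → skip
[5] flags=1001 CS?F → skip
[6] flags=0011 → (cmp)
[7] flags=0011 MI?F → skip
[8] flags=0011 GE?F → skip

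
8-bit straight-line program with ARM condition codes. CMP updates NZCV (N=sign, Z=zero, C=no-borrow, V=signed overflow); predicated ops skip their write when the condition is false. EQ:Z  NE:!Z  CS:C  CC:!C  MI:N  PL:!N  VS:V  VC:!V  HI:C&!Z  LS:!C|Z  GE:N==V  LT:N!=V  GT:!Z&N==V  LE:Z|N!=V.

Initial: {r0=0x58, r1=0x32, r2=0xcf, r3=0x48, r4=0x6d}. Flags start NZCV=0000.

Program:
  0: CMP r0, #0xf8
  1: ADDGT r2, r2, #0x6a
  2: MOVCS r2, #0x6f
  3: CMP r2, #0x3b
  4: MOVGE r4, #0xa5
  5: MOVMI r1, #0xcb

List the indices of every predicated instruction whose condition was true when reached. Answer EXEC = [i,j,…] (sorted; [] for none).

EXEC = [1,5]

[0] flags=0000 → (cmp)
[1] flags=0000 GT?T → r2=0x39
[2] flags=0000 CS?F → skip
[3] flags=1000 → (cmp)
[4] flags=1000 GE?F → skip
[5] flags=1000 MI?T → r1=0xcb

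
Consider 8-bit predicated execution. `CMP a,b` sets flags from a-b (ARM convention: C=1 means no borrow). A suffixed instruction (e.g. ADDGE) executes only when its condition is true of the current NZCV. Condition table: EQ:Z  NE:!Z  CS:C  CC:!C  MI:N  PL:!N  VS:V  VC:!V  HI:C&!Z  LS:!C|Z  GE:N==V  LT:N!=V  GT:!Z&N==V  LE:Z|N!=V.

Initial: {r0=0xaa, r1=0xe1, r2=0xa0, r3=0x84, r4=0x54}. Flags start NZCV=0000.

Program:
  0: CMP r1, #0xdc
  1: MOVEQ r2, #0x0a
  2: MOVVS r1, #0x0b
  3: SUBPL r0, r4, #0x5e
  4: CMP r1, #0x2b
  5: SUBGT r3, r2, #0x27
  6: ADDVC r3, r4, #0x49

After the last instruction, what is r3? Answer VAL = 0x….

0: ✓ CMP  NZCV=0010
1: · MOVEQ
2: · MOVVS
3: ✓ SUBPL  r0←0xf6
4: ✓ CMP  NZCV=1010
5: · SUBGT
6: ✓ ADDVC  r3←0x9d

VAL = 0x9d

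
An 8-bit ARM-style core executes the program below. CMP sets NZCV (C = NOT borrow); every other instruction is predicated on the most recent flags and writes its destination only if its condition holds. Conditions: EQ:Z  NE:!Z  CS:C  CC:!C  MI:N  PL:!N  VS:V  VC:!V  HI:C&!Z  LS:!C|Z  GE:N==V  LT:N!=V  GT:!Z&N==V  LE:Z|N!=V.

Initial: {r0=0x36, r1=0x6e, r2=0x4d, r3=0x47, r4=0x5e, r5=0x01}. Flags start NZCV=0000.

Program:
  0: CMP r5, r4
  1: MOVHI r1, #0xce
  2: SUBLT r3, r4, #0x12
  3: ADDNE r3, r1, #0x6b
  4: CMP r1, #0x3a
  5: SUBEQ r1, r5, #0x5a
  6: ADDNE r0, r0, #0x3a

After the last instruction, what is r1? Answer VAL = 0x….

VAL = 0x6e

[0] flags=1000 → (cmp)
[1] flags=1000 HI?F → skip
[2] flags=1000 LT?T → r3=0x4c
[3] flags=1000 NE?T → r3=0xd9
[4] flags=0010 → (cmp)
[5] flags=0010 EQ?F → skip
[6] flags=0010 NE?T → r0=0x70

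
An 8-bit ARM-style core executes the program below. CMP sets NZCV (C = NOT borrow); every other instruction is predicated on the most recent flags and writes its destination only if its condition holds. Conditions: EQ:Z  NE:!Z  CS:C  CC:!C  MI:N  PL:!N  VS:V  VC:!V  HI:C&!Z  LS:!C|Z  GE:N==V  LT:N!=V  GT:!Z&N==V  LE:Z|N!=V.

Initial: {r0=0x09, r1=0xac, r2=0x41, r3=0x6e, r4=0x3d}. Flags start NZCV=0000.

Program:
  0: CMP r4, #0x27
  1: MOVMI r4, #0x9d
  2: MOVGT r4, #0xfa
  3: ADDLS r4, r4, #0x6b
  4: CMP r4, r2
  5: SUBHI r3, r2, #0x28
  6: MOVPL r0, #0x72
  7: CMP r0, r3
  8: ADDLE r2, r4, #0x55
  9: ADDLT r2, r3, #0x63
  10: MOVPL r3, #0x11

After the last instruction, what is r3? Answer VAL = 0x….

[0] flags=0010 → (cmp)
[1] flags=0010 MI?F → skip
[2] flags=0010 GT?T → r4=0xfa
[3] flags=0010 LS?F → skip
[4] flags=1010 → (cmp)
[5] flags=1010 HI?T → r3=0x19
[6] flags=1010 PL?F → skip
[7] flags=1000 → (cmp)
[8] flags=1000 LE?T → r2=0x4f
[9] flags=1000 LT?T → r2=0x7c
[10] flags=1000 PL?F → skip

VAL = 0x19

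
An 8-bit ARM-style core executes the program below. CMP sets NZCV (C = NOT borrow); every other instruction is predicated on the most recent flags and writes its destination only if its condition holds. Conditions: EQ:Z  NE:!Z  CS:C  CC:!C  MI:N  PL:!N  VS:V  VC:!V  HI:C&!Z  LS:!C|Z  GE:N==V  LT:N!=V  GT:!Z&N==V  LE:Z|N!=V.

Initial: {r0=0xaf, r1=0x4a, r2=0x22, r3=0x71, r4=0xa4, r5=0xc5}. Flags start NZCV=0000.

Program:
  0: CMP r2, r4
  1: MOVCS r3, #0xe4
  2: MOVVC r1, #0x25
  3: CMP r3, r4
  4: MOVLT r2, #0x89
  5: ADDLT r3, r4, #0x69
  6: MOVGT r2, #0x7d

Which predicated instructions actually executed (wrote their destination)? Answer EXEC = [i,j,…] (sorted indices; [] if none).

[0] flags=0000 → (cmp)
[1] flags=0000 CS?F → skip
[2] flags=0000 VC?T → r1=0x25
[3] flags=1001 → (cmp)
[4] flags=1001 LT?F → skip
[5] flags=1001 LT?F → skip
[6] flags=1001 GT?T → r2=0x7d

EXEC = [2,6]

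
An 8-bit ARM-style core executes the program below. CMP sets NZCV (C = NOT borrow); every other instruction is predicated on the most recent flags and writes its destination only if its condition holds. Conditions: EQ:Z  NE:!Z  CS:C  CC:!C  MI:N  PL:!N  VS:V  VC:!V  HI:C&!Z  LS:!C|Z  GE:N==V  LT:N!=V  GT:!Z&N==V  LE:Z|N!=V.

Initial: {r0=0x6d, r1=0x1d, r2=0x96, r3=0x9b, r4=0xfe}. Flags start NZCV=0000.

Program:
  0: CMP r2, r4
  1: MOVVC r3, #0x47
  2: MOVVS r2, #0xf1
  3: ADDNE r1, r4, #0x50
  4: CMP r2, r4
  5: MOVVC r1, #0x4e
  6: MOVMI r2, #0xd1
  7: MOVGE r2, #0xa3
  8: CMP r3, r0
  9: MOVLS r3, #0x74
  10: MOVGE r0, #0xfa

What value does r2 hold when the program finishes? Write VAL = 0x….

0: ✓ CMP  NZCV=1000
1: ✓ MOVVC  r3←0x47
2: · MOVVS
3: ✓ ADDNE  r1←0x4e
4: ✓ CMP  NZCV=1000
5: ✓ MOVVC  r1←0x4e
6: ✓ MOVMI  r2←0xd1
7: · MOVGE
8: ✓ CMP  NZCV=1000
9: ✓ MOVLS  r3←0x74
10: · MOVGE

VAL = 0xd1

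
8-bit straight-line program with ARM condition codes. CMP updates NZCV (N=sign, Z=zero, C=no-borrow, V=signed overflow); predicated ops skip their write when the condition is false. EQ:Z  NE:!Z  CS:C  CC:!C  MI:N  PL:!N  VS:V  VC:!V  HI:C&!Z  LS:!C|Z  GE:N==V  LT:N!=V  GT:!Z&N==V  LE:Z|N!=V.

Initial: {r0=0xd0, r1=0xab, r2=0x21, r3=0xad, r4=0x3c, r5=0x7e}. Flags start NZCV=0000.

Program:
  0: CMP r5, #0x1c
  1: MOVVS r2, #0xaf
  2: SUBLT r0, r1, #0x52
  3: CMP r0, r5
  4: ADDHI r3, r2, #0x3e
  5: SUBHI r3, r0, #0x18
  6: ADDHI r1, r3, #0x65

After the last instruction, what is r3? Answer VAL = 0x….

[0] flags=0010 → (cmp)
[1] flags=0010 VS?F → skip
[2] flags=0010 LT?F → skip
[3] flags=0011 → (cmp)
[4] flags=0011 HI?T → r3=0x5f
[5] flags=0011 HI?T → r3=0xb8
[6] flags=0011 HI?T → r1=0x1d

VAL = 0xb8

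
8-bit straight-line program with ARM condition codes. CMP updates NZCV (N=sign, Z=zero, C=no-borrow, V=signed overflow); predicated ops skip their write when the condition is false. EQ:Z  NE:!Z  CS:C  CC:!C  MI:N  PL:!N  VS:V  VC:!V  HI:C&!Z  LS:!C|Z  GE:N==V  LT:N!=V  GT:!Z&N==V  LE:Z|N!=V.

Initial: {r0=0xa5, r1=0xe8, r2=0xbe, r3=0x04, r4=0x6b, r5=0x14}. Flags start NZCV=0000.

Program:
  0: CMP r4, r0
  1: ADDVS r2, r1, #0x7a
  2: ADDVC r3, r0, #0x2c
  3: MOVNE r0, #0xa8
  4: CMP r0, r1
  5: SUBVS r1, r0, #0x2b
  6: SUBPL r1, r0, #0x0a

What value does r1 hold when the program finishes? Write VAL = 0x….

VAL = 0xe8

[0] flags=1001 → (cmp)
[1] flags=1001 VS?T → r2=0x62
[2] flags=1001 VC?F → skip
[3] flags=1001 NE?T → r0=0xa8
[4] flags=1000 → (cmp)
[5] flags=1000 VS?F → skip
[6] flags=1000 PL?F → skip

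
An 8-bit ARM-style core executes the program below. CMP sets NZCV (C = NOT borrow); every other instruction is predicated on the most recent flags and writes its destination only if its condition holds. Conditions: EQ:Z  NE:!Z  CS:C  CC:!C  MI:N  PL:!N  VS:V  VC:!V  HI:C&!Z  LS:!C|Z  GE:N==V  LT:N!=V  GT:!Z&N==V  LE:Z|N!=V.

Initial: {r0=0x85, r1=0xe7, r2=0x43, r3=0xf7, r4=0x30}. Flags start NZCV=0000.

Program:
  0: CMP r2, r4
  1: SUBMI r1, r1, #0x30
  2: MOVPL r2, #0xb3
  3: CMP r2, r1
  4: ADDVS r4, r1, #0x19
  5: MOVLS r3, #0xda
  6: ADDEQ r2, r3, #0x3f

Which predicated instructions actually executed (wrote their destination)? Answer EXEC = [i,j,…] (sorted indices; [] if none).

0: ✓ CMP  NZCV=0010
1: · SUBMI
2: ✓ MOVPL  r2←0xb3
3: ✓ CMP  NZCV=1000
4: · ADDVS
5: ✓ MOVLS  r3←0xda
6: · ADDEQ

EXEC = [2,5]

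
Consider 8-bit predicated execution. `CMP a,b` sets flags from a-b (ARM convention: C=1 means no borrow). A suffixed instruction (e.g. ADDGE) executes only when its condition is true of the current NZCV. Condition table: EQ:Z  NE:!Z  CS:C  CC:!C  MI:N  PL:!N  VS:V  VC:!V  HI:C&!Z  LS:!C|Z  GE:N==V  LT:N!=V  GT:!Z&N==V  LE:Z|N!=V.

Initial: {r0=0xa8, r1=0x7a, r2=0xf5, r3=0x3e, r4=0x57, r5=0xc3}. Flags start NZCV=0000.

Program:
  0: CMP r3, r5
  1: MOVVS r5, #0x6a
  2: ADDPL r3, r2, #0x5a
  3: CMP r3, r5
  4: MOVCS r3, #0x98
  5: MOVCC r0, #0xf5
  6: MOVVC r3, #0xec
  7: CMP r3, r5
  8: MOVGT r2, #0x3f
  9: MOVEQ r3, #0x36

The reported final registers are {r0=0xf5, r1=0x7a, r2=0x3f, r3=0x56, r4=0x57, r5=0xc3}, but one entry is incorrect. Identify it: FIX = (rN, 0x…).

[0] flags=0000 → (cmp)
[1] flags=0000 VS?F → skip
[2] flags=0000 PL?T → r3=0x4f
[3] flags=1001 → (cmp)
[4] flags=1001 CS?F → skip
[5] flags=1001 CC?T → r0=0xf5
[6] flags=1001 VC?F → skip
[7] flags=1001 → (cmp)
[8] flags=1001 GT?T → r2=0x3f
[9] flags=1001 EQ?F → skip

FIX = (r3, 0x4f)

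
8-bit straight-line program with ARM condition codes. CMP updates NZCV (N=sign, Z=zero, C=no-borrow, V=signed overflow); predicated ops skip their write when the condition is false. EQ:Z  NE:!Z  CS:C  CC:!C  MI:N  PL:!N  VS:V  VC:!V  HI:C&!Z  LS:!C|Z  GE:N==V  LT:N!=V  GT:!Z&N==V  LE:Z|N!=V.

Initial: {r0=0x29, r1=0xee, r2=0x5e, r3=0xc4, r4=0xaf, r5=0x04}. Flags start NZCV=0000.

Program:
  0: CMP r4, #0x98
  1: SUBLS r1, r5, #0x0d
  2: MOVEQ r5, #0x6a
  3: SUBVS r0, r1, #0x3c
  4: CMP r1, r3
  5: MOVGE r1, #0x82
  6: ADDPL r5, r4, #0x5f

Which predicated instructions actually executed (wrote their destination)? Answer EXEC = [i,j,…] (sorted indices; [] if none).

0: ✓ CMP  NZCV=0010
1: · SUBLS
2: · MOVEQ
3: · SUBVS
4: ✓ CMP  NZCV=0010
5: ✓ MOVGE  r1←0x82
6: ✓ ADDPL  r5←0x0e

EXEC = [5,6]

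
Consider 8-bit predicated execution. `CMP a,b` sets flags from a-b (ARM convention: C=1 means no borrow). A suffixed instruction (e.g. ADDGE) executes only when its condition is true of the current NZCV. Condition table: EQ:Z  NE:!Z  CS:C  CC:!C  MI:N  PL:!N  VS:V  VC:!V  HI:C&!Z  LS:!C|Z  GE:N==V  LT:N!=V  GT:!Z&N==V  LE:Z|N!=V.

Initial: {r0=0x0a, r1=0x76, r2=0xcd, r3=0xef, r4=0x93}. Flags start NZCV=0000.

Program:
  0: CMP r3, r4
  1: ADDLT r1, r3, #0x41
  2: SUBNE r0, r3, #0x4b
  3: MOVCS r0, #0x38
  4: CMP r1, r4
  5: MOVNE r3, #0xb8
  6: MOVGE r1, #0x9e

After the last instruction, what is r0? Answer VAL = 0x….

0: ✓ CMP  NZCV=0010
1: · ADDLT
2: ✓ SUBNE  r0←0xa4
3: ✓ MOVCS  r0←0x38
4: ✓ CMP  NZCV=1001
5: ✓ MOVNE  r3←0xb8
6: ✓ MOVGE  r1←0x9e

VAL = 0x38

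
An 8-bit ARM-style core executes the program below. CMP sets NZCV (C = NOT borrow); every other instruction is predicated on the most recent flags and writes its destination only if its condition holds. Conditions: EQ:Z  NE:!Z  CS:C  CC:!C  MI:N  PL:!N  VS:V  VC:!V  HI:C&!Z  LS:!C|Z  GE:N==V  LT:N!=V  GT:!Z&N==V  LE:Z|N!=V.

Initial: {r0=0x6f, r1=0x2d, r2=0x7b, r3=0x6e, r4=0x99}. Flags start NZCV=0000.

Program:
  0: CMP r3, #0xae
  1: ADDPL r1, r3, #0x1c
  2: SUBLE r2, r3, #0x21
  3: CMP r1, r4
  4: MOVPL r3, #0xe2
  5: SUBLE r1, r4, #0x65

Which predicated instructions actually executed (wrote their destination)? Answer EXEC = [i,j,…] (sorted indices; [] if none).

EXEC = []

[0] flags=1001 → (cmp)
[1] flags=1001 PL?F → skip
[2] flags=1001 LE?F → skip
[3] flags=1001 → (cmp)
[4] flags=1001 PL?F → skip
[5] flags=1001 LE?F → skip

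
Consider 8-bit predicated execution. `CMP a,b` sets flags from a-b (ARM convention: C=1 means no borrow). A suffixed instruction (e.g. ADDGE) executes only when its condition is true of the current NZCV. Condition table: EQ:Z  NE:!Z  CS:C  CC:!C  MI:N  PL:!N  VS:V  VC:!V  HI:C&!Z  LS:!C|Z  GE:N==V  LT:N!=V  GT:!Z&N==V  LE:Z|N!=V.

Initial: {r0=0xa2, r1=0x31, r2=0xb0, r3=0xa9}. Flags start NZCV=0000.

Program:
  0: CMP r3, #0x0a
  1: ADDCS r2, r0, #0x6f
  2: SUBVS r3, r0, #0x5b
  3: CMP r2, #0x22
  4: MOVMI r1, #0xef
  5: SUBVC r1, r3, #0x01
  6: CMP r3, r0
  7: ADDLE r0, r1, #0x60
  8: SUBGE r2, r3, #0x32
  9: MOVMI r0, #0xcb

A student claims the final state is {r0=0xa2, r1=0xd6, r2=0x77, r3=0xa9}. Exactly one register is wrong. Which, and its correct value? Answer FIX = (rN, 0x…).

FIX = (r1, 0xa8)

[0] flags=1010 → (cmp)
[1] flags=1010 CS?T → r2=0x11
[2] flags=1010 VS?F → skip
[3] flags=1000 → (cmp)
[4] flags=1000 MI?T → r1=0xef
[5] flags=1000 VC?T → r1=0xa8
[6] flags=0010 → (cmp)
[7] flags=0010 LE?F → skip
[8] flags=0010 GE?T → r2=0x77
[9] flags=0010 MI?F → skip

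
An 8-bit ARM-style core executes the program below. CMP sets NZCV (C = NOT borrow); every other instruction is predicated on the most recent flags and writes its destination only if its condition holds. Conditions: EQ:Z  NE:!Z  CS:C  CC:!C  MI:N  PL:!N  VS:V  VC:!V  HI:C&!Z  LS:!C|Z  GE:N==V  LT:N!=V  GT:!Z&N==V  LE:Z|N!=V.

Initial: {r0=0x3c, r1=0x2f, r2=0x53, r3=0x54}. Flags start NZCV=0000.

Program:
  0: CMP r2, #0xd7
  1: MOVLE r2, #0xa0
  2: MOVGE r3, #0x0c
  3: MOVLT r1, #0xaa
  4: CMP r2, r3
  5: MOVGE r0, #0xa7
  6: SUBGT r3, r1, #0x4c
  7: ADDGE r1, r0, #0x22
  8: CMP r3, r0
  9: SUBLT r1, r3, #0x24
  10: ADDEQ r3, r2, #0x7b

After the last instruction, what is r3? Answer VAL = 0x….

[0] flags=0000 → (cmp)
[1] flags=0000 LE?F → skip
[2] flags=0000 GE?T → r3=0x0c
[3] flags=0000 LT?F → skip
[4] flags=0010 → (cmp)
[5] flags=0010 GE?T → r0=0xa7
[6] flags=0010 GT?T → r3=0xe3
[7] flags=0010 GE?T → r1=0xc9
[8] flags=0010 → (cmp)
[9] flags=0010 LT?F → skip
[10] flags=0010 EQ?F → skip

VAL = 0xe3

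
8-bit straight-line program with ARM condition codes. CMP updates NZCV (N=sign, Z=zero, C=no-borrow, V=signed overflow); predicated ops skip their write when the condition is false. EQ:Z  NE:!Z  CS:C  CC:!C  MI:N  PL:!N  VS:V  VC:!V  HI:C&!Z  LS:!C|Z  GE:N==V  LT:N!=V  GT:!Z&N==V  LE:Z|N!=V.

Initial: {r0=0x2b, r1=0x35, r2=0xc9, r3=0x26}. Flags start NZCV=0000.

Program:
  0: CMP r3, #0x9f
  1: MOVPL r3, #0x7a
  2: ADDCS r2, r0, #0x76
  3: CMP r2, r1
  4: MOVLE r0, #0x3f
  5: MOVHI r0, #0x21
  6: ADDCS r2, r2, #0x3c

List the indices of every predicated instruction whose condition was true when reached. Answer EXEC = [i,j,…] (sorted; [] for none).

0: ✓ CMP  NZCV=1001
1: · MOVPL
2: · ADDCS
3: ✓ CMP  NZCV=1010
4: ✓ MOVLE  r0←0x3f
5: ✓ MOVHI  r0←0x21
6: ✓ ADDCS  r2←0x05

EXEC = [4,5,6]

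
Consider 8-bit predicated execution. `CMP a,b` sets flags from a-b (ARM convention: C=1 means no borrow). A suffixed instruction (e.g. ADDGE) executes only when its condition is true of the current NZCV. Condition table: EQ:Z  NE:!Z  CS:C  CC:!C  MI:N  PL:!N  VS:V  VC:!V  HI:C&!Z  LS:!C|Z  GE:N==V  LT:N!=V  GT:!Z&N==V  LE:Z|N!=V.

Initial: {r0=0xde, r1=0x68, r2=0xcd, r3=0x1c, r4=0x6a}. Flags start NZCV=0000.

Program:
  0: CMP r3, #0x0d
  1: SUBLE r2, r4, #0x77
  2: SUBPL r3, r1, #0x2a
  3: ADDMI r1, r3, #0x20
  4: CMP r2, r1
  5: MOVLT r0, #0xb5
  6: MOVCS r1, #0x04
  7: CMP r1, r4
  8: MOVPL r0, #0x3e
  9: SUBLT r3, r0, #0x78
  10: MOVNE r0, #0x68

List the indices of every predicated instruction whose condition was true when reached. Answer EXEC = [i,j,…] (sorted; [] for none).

EXEC = [2,5,6,9,10]

[0] flags=0010 → (cmp)
[1] flags=0010 LE?F → skip
[2] flags=0010 PL?T → r3=0x3e
[3] flags=0010 MI?F → skip
[4] flags=0011 → (cmp)
[5] flags=0011 LT?T → r0=0xb5
[6] flags=0011 CS?T → r1=0x04
[7] flags=1000 → (cmp)
[8] flags=1000 PL?F → skip
[9] flags=1000 LT?T → r3=0x3d
[10] flags=1000 NE?T → r0=0x68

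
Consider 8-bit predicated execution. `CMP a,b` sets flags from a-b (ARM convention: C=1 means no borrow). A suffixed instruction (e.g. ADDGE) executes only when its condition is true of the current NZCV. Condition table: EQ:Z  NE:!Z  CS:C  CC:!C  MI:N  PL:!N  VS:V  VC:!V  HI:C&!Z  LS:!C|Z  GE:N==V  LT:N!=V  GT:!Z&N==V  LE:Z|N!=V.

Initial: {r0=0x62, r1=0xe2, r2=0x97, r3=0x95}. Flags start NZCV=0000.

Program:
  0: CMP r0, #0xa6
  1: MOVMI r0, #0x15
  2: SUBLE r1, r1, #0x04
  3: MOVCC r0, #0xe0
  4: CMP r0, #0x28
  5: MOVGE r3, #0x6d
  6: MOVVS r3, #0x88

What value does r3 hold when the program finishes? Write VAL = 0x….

0: ✓ CMP  NZCV=1001
1: ✓ MOVMI  r0←0x15
2: · SUBLE
3: ✓ MOVCC  r0←0xe0
4: ✓ CMP  NZCV=1010
5: · MOVGE
6: · MOVVS

VAL = 0x95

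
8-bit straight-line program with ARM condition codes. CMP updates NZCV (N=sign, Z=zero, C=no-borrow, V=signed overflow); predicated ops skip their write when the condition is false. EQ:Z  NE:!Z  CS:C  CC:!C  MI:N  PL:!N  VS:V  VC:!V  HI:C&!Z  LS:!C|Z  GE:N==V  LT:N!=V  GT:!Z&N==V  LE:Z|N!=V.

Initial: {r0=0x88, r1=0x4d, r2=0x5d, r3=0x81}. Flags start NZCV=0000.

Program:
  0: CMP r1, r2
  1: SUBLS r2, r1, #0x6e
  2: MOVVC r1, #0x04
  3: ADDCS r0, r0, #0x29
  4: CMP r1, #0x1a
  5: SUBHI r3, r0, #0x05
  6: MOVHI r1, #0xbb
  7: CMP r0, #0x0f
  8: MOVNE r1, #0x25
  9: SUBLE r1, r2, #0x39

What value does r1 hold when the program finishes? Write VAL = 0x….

VAL = 0xa6

0: ✓ CMP  NZCV=1000
1: ✓ SUBLS  r2←0xdf
2: ✓ MOVVC  r1←0x04
3: · ADDCS
4: ✓ CMP  NZCV=1000
5: · SUBHI
6: · MOVHI
7: ✓ CMP  NZCV=0011
8: ✓ MOVNE  r1←0x25
9: ✓ SUBLE  r1←0xa6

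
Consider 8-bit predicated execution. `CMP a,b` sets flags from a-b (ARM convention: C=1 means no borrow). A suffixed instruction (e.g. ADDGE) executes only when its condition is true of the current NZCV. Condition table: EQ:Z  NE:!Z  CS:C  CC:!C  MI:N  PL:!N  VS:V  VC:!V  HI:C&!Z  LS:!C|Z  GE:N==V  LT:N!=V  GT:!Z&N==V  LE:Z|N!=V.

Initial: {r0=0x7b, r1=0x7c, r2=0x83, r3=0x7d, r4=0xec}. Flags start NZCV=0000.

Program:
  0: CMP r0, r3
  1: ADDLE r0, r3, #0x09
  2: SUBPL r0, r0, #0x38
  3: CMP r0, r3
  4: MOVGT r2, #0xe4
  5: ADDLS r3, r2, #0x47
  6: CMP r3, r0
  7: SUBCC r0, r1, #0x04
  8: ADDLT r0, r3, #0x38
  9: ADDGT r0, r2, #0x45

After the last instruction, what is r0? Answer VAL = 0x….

VAL = 0xc8

[0] flags=1000 → (cmp)
[1] flags=1000 LE?T → r0=0x86
[2] flags=1000 PL?F → skip
[3] flags=0011 → (cmp)
[4] flags=0011 GT?F → skip
[5] flags=0011 LS?F → skip
[6] flags=1001 → (cmp)
[7] flags=1001 CC?T → r0=0x78
[8] flags=1001 LT?F → skip
[9] flags=1001 GT?T → r0=0xc8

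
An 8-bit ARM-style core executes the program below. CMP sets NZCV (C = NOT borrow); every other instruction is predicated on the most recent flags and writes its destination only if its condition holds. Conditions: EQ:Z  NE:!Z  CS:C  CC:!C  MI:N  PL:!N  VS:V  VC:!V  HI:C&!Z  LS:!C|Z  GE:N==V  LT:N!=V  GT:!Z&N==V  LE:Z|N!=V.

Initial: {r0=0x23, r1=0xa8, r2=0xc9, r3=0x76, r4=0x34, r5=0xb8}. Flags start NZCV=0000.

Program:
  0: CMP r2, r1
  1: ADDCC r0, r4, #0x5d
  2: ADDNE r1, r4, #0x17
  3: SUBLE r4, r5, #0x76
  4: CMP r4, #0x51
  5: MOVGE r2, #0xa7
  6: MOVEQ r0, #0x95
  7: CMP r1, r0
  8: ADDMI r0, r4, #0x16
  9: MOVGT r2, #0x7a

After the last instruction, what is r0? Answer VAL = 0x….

VAL = 0x23

[0] flags=0010 → (cmp)
[1] flags=0010 CC?F → skip
[2] flags=0010 NE?T → r1=0x4b
[3] flags=0010 LE?F → skip
[4] flags=1000 → (cmp)
[5] flags=1000 GE?F → skip
[6] flags=1000 EQ?F → skip
[7] flags=0010 → (cmp)
[8] flags=0010 MI?F → skip
[9] flags=0010 GT?T → r2=0x7a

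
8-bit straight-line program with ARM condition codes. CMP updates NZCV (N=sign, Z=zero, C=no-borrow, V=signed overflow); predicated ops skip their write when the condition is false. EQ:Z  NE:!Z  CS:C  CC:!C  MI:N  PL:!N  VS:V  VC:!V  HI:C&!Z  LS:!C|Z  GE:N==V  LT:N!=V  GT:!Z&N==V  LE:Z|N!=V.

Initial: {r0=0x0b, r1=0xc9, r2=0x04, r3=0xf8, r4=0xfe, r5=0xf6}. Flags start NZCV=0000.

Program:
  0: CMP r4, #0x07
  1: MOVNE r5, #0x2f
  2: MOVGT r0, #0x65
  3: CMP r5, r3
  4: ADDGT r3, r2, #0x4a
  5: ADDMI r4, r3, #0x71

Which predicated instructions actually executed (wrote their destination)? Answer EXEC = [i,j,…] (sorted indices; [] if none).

EXEC = [1,4]

[0] flags=1010 → (cmp)
[1] flags=1010 NE?T → r5=0x2f
[2] flags=1010 GT?F → skip
[3] flags=0000 → (cmp)
[4] flags=0000 GT?T → r3=0x4e
[5] flags=0000 MI?F → skip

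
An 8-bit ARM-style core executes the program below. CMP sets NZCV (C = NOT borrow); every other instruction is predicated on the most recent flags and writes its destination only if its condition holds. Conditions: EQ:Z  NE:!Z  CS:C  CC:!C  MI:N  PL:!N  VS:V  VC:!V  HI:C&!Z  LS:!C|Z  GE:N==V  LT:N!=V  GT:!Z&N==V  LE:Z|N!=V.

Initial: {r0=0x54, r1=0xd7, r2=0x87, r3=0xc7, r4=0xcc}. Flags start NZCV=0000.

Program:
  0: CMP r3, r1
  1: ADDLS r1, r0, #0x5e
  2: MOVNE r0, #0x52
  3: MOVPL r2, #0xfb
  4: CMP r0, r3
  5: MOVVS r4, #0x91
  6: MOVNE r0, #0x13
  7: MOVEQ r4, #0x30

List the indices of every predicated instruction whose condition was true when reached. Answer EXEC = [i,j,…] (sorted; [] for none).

0: ✓ CMP  NZCV=1000
1: ✓ ADDLS  r1←0xb2
2: ✓ MOVNE  r0←0x52
3: · MOVPL
4: ✓ CMP  NZCV=1001
5: ✓ MOVVS  r4←0x91
6: ✓ MOVNE  r0←0x13
7: · MOVEQ

EXEC = [1,2,5,6]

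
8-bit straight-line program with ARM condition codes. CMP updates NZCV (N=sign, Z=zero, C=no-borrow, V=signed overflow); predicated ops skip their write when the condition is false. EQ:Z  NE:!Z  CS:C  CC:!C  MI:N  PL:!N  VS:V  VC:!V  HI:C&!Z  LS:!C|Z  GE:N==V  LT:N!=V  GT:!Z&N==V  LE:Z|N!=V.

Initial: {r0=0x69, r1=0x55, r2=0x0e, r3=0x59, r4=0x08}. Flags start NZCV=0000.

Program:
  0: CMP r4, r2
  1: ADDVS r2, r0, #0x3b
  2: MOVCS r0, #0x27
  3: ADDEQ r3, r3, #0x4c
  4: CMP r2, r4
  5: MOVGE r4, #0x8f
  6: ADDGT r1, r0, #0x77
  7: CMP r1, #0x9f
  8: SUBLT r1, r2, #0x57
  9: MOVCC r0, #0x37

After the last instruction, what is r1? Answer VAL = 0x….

0: ✓ CMP  NZCV=1000
1: · ADDVS
2: · MOVCS
3: · ADDEQ
4: ✓ CMP  NZCV=0010
5: ✓ MOVGE  r4←0x8f
6: ✓ ADDGT  r1←0xe0
7: ✓ CMP  NZCV=0010
8: · SUBLT
9: · MOVCC

VAL = 0xe0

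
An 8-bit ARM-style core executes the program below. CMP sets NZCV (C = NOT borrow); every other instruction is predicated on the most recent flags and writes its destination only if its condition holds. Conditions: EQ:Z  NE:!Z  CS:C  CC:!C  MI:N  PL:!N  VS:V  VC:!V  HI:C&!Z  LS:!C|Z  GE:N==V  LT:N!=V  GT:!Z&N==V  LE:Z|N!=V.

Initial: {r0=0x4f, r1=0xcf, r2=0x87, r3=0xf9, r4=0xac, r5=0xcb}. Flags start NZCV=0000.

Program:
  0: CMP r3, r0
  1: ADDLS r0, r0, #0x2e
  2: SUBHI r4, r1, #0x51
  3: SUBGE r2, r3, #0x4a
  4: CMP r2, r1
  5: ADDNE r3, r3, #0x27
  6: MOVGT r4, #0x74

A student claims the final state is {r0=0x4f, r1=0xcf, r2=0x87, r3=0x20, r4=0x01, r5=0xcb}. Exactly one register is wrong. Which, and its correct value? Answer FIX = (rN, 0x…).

FIX = (r4, 0x7e)

0: ✓ CMP  NZCV=1010
1: · ADDLS
2: ✓ SUBHI  r4←0x7e
3: · SUBGE
4: ✓ CMP  NZCV=1000
5: ✓ ADDNE  r3←0x20
6: · MOVGT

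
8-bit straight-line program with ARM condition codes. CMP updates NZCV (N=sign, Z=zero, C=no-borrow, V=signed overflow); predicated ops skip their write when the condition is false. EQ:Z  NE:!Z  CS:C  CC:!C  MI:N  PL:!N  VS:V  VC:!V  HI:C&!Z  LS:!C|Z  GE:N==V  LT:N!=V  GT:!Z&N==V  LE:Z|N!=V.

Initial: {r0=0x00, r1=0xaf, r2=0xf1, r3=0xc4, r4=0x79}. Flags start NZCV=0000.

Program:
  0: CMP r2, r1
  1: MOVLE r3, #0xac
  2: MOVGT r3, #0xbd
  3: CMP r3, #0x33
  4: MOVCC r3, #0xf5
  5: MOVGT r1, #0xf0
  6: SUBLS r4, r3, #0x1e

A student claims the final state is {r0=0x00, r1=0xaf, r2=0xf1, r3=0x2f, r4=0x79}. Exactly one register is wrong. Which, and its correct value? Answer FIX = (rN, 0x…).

0: ✓ CMP  NZCV=0010
1: · MOVLE
2: ✓ MOVGT  r3←0xbd
3: ✓ CMP  NZCV=1010
4: · MOVCC
5: · MOVGT
6: · SUBLS

FIX = (r3, 0xbd)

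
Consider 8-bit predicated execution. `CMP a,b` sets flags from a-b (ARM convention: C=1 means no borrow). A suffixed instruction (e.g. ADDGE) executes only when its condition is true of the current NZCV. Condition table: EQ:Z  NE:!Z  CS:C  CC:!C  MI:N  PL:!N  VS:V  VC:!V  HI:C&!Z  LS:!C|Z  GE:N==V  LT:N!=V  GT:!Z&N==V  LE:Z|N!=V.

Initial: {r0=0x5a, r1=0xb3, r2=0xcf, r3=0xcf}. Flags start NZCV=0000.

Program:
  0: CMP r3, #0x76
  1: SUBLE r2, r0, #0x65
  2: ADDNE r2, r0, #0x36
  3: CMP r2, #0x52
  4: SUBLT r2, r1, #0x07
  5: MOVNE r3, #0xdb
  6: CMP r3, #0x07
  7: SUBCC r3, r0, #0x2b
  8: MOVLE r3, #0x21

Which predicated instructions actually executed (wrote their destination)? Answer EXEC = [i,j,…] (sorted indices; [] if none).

0: ✓ CMP  NZCV=0011
1: ✓ SUBLE  r2←0xf5
2: ✓ ADDNE  r2←0x90
3: ✓ CMP  NZCV=0011
4: ✓ SUBLT  r2←0xac
5: ✓ MOVNE  r3←0xdb
6: ✓ CMP  NZCV=1010
7: · SUBCC
8: ✓ MOVLE  r3←0x21

EXEC = [1,2,4,5,8]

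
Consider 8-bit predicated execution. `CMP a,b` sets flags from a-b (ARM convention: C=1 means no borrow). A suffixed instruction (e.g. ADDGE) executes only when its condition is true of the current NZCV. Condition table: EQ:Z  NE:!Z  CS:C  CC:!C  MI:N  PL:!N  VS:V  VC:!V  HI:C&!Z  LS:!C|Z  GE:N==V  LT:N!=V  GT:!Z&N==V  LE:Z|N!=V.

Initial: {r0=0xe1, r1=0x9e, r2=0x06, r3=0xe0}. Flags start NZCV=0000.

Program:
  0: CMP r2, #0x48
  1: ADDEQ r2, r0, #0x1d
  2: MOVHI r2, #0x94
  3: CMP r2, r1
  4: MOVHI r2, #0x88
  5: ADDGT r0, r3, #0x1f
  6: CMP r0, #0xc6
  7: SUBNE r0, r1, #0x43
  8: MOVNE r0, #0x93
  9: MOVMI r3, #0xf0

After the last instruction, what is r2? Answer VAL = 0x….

VAL = 0x06

[0] flags=1000 → (cmp)
[1] flags=1000 EQ?F → skip
[2] flags=1000 HI?F → skip
[3] flags=0000 → (cmp)
[4] flags=0000 HI?F → skip
[5] flags=0000 GT?T → r0=0xff
[6] flags=0010 → (cmp)
[7] flags=0010 NE?T → r0=0x5b
[8] flags=0010 NE?T → r0=0x93
[9] flags=0010 MI?F → skip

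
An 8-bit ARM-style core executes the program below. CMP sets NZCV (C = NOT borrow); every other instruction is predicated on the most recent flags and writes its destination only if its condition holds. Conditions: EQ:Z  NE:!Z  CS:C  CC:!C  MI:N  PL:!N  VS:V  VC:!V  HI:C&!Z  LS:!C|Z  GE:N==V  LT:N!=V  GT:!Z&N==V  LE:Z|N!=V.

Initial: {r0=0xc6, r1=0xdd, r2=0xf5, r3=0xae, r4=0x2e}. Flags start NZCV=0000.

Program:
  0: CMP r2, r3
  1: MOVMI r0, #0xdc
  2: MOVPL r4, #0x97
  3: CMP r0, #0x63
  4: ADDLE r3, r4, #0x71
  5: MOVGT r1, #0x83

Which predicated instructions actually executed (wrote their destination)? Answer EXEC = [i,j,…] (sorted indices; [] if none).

0: ✓ CMP  NZCV=0010
1: · MOVMI
2: ✓ MOVPL  r4←0x97
3: ✓ CMP  NZCV=0011
4: ✓ ADDLE  r3←0x08
5: · MOVGT

EXEC = [2,4]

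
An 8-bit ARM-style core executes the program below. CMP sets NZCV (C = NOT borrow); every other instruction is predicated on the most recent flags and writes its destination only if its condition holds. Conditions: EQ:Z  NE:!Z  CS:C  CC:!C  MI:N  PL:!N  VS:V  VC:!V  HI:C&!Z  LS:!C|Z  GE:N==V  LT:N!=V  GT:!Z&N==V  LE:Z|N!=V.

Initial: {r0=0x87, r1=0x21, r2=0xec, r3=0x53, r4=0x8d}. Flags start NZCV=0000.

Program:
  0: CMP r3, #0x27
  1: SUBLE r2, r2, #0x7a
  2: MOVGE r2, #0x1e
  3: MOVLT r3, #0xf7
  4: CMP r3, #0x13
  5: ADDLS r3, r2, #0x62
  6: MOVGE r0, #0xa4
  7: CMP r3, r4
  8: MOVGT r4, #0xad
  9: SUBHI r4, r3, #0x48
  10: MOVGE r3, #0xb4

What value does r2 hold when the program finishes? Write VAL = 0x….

VAL = 0x1e

[0] flags=0010 → (cmp)
[1] flags=0010 LE?F → skip
[2] flags=0010 GE?T → r2=0x1e
[3] flags=0010 LT?F → skip
[4] flags=0010 → (cmp)
[5] flags=0010 LS?F → skip
[6] flags=0010 GE?T → r0=0xa4
[7] flags=1001 → (cmp)
[8] flags=1001 GT?T → r4=0xad
[9] flags=1001 HI?F → skip
[10] flags=1001 GE?T → r3=0xb4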